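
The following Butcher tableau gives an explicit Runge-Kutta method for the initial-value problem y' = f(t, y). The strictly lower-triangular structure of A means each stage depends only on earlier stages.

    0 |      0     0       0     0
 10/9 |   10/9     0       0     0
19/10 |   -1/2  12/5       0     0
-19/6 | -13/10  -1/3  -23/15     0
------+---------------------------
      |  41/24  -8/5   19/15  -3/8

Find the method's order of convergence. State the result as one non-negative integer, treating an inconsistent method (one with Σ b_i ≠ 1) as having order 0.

b = (41/24, -8/5, 19/15, -3/8)
c = (0, 10/9, 19/10, -19/6)
Ac = (0, 0, 8/3, -4433/1350)
Σ b_i: 41/24·1 + (-8/5)·1 + 19/15·1 + (-3/8)·1 = 1 ✓
b·c: (-8/5)·10/9 + 19/15·19/10 + (-3/8)·(-19/6) = 6539/3600 ≠ 1/2 ⇒ order 1.

1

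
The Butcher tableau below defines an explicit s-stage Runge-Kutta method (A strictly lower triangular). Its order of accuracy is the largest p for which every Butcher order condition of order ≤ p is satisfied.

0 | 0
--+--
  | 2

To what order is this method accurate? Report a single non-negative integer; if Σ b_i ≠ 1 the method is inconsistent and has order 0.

b = (2)
c = (0)
Σ b_i: 2·1 = 2 ≠ 1 ⇒ order 0.

0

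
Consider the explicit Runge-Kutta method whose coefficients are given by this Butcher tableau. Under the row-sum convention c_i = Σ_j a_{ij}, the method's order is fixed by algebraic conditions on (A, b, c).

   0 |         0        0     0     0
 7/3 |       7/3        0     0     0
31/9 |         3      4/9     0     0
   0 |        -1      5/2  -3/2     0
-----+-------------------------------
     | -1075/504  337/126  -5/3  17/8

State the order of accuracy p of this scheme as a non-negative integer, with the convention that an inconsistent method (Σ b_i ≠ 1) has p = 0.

2

b = (-1075/504, 337/126, -5/3, 17/8)
c = (0, 7/3, 31/9, 0)
Ac = (0, 0, 28/27, 2/3)
Σ b_i: (-1075/504)·1 + 337/126·1 + (-5/3)·1 + 17/8·1 = 1 ✓
b·c: 337/126·7/3 + (-5/3)·31/9 = 1/2 ✓
b·c²: 337/126·49/9 + (-5/3)·961/81 = -2533/486 ≠ 1/3 ⇒ order 2.
b·Ac: (-5/3)·28/27 + 17/8·2/3 = -101/324 ≠ 1/6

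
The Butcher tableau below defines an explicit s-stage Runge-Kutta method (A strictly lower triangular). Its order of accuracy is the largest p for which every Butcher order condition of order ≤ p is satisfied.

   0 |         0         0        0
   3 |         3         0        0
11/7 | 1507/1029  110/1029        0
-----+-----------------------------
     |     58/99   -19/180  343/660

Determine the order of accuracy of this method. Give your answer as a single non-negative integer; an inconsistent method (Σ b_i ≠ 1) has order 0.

3

b = (58/99, -19/180, 343/660)
c = (0, 3, 11/7)
Ac = (0, 0, 110/343)
Σ b_i: 58/99·1 + (-19/180)·1 + 343/660·1 = 1 ✓
b·c: (-19/180)·3 + 343/660·11/7 = 1/2 ✓
b·c²: (-19/180)·9 + 343/660·121/49 = 1/3 ✓
b·Ac: 343/660·110/343 = 1/6 ✓; 3 stages ⇒ order 3.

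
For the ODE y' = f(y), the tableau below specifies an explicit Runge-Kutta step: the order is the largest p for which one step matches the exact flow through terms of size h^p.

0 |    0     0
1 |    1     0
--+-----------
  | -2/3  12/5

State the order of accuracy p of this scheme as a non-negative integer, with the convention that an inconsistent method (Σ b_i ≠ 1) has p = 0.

b = (-2/3, 12/5)
c = (0, 1)
Σ b_i: (-2/3)·1 + 12/5·1 = 26/15 ≠ 1 ⇒ order 0.

0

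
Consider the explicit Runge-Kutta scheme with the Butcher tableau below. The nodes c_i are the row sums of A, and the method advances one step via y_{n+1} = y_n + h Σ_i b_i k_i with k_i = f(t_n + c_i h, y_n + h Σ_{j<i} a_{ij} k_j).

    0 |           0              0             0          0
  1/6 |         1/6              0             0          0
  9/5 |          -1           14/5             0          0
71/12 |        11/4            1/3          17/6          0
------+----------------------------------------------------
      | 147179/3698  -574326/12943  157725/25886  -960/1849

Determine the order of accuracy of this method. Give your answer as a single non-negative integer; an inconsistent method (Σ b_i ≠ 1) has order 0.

b = (147179/3698, -574326/12943, 157725/25886, -960/1849)
c = (0, 1/6, 9/5, 71/12)
Ac = (0, 0, 7/15, 232/45)
Σ b_i: 147179/3698·1 + (-574326/12943)·1 + 157725/25886·1 + (-960/1849)·1 = 1 ✓
b·c: (-574326/12943)·1/6 + 157725/25886·9/5 + (-960/1849)·71/12 = 1/2 ✓
b·c²: (-574326/12943)·1/36 + 157725/25886·81/25 + (-960/1849)·5041/144 = 1/3 ✓
b·Ac: 157725/25886·7/15 + (-960/1849)·232/45 = 1/6 ✓
b·c³: (-574326/12943)·1/216 + 157725/25886·729/125 + (-960/1849)·357911/1728 = -24032801/332820 ≠ 1/4 ⇒ order 3.
b·(c∘Ac): 157725/25886·21/25 + (-960/1849)·4118/135 = -356761/33282 ≠ 1/8
b·Ac²: 157725/25886·7/90 + (-960/1849)·24811/2700 = -1430179/332820 ≠ 1/12
b·A²c: (-960/1849)·119/90 = -3808/5547 ≠ 1/24

3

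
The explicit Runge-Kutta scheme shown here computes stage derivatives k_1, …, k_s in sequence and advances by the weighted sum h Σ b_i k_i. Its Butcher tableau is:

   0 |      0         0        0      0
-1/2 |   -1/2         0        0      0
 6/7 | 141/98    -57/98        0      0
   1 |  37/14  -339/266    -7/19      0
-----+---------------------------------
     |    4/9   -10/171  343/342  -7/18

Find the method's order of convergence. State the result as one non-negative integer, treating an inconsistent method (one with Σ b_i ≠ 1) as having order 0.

b = (4/9, -10/171, 343/342, -7/18)
c = (0, -1/2, 6/7, 1)
Ac = (0, 0, 57/196, 9/28)
Σ b_i: 4/9·1 + (-10/171)·1 + 343/342·1 + (-7/18)·1 = 1 ✓
b·c: (-10/171)·(-1/2) + 343/342·6/7 + (-7/18)·1 = 1/2 ✓
b·c²: (-10/171)·1/4 + 343/342·36/49 + (-7/18)·1 = 1/3 ✓
b·Ac: 343/342·57/196 + (-7/18)·9/28 = 1/6 ✓
b·c³: (-10/171)·(-1/8) + 343/342·216/343 + (-7/18)·1 = 1/4 ✓
b·(c∘Ac): 343/342·171/686 + (-7/18)·9/28 = 1/8 ✓
b·Ac²: 343/342·(-57/392) + (-7/18)·(-33/56) = 1/12 ✓
b·A²c: (-7/18)·(-3/28) = 1/24 ✓; 4 stages ⇒ order 4.

4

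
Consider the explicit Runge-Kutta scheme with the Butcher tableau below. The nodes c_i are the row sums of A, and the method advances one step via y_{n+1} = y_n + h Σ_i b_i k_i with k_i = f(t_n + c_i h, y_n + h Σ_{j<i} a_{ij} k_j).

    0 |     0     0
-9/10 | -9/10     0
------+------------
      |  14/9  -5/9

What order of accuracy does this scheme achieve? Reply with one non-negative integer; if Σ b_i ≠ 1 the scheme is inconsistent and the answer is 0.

b = (14/9, -5/9)
c = (0, -9/10)
Σ b_i: 14/9·1 + (-5/9)·1 = 1 ✓
b·c: (-5/9)·(-9/10) = 1/2 ✓; 2 stages ⇒ order 2.

2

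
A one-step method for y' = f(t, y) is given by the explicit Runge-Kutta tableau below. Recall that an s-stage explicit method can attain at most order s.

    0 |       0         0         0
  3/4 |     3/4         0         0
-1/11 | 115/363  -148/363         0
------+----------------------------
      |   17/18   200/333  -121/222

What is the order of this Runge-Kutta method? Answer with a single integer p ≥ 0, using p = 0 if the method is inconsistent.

b = (17/18, 200/333, -121/222)
c = (0, 3/4, -1/11)
Ac = (0, 0, -37/121)
Σ b_i: 17/18·1 + 200/333·1 + (-121/222)·1 = 1 ✓
b·c: 200/333·3/4 + (-121/222)·(-1/11) = 1/2 ✓
b·c²: 200/333·9/16 + (-121/222)·1/121 = 1/3 ✓
b·Ac: (-121/222)·(-37/121) = 1/6 ✓; 3 stages ⇒ order 3.

3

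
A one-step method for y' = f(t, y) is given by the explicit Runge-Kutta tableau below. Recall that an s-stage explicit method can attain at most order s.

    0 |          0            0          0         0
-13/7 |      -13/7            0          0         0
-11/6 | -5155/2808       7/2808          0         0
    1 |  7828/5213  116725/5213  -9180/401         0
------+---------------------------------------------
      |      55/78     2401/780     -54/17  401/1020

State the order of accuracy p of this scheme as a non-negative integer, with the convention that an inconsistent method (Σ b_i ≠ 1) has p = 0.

4

b = (55/78, 2401/780, -54/17, 401/1020)
c = (0, -13/7, -11/6, 1)
Ac = (0, 0, -1/216, 155/401)
Σ b_i: 55/78·1 + 2401/780·1 + (-54/17)·1 + 401/1020·1 = 1 ✓
b·c: 2401/780·(-13/7) + (-54/17)·(-11/6) + 401/1020·1 = 1/2 ✓
b·c²: 2401/780·169/49 + (-54/17)·121/36 + 401/1020·1 = 1/3 ✓
b·Ac: (-54/17)·(-1/216) + 401/1020·155/401 = 1/6 ✓
b·c³: 2401/780·(-2197/343) + (-54/17)·(-1331/216) + 401/1020·1 = 1/4 ✓
b·(c∘Ac): (-54/17)·11/1296 + 401/1020·155/401 = 1/8 ✓
b·Ac²: (-54/17)·13/1512 + 401/1020·790/2807 = 1/12 ✓
b·A²c: 401/1020·85/802 = 1/24 ✓; 4 stages ⇒ order 4.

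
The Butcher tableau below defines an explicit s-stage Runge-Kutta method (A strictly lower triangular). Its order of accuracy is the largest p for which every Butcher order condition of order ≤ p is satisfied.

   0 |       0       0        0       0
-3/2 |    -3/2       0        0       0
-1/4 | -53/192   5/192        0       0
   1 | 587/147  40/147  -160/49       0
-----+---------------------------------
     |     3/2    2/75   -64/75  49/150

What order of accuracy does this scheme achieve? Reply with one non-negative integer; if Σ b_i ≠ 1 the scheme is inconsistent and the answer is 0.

4

b = (3/2, 2/75, -64/75, 49/150)
c = (0, -3/2, -1/4, 1)
Ac = (0, 0, -5/128, 20/49)
Σ b_i: 3/2·1 + 2/75·1 + (-64/75)·1 + 49/150·1 = 1 ✓
b·c: 2/75·(-3/2) + (-64/75)·(-1/4) + 49/150·1 = 1/2 ✓
b·c²: 2/75·9/4 + (-64/75)·1/16 + 49/150·1 = 1/3 ✓
b·Ac: (-64/75)·(-5/128) + 49/150·20/49 = 1/6 ✓
b·c³: 2/75·(-27/8) + (-64/75)·(-1/64) + 49/150·1 = 1/4 ✓
b·(c∘Ac): (-64/75)·5/512 + 49/150·20/49 = 1/8 ✓
b·Ac²: (-64/75)·15/256 + 49/150·20/49 = 1/12 ✓
b·A²c: 49/150·25/196 = 1/24 ✓; 4 stages ⇒ order 4.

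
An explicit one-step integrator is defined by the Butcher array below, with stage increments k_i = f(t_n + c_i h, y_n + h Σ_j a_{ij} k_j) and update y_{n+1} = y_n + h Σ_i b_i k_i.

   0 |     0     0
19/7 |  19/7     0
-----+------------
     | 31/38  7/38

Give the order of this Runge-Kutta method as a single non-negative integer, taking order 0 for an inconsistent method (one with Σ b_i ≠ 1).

b = (31/38, 7/38)
c = (0, 19/7)
Σ b_i: 31/38·1 + 7/38·1 = 1 ✓
b·c: 7/38·19/7 = 1/2 ✓; 2 stages ⇒ order 2.

2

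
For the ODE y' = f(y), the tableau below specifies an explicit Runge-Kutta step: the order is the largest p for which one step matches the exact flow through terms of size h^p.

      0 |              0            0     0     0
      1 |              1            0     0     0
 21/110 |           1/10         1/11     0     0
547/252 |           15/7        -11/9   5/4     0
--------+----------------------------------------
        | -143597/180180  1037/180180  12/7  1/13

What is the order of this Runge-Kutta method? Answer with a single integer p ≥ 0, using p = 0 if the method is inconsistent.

b = (-143597/180180, 1037/180180, 12/7, 1/13)
c = (0, 1, 21/110, 547/252)
Ac = (0, 0, 1/11, -779/792)
Σ b_i: (-143597/180180)·1 + 1037/180180·1 + 12/7·1 + 1/13·1 = 1 ✓
b·c: 1037/180180·1 + 12/7·21/110 + 1/13·547/252 = 1/2 ✓
b·c²: 1037/180180·1 + 12/7·441/12100 + 1/13·299209/63504 = 1075509373/2497294800 ≠ 1/3 ⇒ order 2.
b·Ac: 12/7·1/11 + 1/13·(-779/792) = 5779/72072 ≠ 1/6

2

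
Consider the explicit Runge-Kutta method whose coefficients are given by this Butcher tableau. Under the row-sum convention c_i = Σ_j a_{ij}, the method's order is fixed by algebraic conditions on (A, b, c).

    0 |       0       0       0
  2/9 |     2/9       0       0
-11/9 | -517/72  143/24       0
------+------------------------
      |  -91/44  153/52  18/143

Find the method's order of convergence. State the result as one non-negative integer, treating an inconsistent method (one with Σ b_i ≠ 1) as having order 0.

b = (-91/44, 153/52, 18/143)
c = (0, 2/9, -11/9)
Ac = (0, 0, 143/108)
Σ b_i: (-91/44)·1 + 153/52·1 + 18/143·1 = 1 ✓
b·c: 153/52·2/9 + 18/143·(-11/9) = 1/2 ✓
b·c²: 153/52·4/81 + 18/143·121/81 = 1/3 ✓
b·Ac: 18/143·143/108 = 1/6 ✓; 3 stages ⇒ order 3.

3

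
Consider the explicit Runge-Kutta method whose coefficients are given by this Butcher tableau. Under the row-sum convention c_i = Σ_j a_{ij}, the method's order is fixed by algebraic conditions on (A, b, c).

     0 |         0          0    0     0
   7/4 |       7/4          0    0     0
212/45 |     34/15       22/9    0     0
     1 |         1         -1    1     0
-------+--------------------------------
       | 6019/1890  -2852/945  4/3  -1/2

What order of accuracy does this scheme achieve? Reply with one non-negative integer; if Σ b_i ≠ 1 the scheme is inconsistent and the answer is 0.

b = (6019/1890, -2852/945, 4/3, -1/2)
c = (0, 7/4, 212/45, 1)
Ac = (0, 0, 77/18, 533/180)
Σ b_i: 6019/1890·1 + (-2852/945)·1 + 4/3·1 + (-1/2)·1 = 1 ✓
b·c: (-2852/945)·7/4 + 4/3·212/45 + (-1/2)·1 = 1/2 ✓
b·c²: (-2852/945)·49/16 + 4/3·44944/2025 + (-1/2)·1 = 482359/24300 ≠ 1/3 ⇒ order 2.
b·Ac: 4/3·77/18 + (-1/2)·533/180 = 4561/1080 ≠ 1/6

2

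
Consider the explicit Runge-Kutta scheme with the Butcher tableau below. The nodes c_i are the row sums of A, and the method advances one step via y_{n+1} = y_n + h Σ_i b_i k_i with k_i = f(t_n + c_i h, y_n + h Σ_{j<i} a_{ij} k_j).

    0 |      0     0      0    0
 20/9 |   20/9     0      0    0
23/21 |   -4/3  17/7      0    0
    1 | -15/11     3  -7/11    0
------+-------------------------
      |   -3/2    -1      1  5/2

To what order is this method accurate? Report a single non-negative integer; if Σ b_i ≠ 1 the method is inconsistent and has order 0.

b = (-3/2, -1, 1, 5/2)
c = (0, 20/9, 23/21, 1)
Ac = (0, 0, 340/63, 197/33)
Σ b_i: (-3/2)·1 + (-1)·1 + 1·1 + 5/2·1 = 1 ✓
b·c: (-1)·20/9 + 1·23/21 + 5/2·1 = 173/126 ≠ 1/2 ⇒ order 1.

1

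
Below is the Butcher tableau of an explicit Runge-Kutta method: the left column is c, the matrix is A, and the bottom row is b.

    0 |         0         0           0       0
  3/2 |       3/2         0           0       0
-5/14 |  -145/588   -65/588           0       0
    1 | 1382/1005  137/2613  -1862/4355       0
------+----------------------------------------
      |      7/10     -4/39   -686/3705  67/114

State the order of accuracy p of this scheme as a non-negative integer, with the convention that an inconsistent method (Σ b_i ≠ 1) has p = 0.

b = (7/10, -4/39, -686/3705, 67/114)
c = (0, 3/2, -5/14, 1)
Ac = (0, 0, -65/392, 31/134)
Σ b_i: 7/10·1 + (-4/39)·1 + (-686/3705)·1 + 67/114·1 = 1 ✓
b·c: (-4/39)·3/2 + (-686/3705)·(-5/14) + 67/114·1 = 1/2 ✓
b·c²: (-4/39)·9/4 + (-686/3705)·25/196 + 67/114·1 = 1/3 ✓
b·Ac: (-686/3705)·(-65/392) + 67/114·31/134 = 1/6 ✓
b·c³: (-4/39)·27/8 + (-686/3705)·(-125/2744) + 67/114·1 = 1/4 ✓
b·(c∘Ac): (-686/3705)·325/5488 + 67/114·31/134 = 1/8 ✓
b·Ac²: (-686/3705)·(-195/784) + 67/114·17/268 = 1/12 ✓
b·A²c: 67/114·19/268 = 1/24 ✓; 4 stages ⇒ order 4.

4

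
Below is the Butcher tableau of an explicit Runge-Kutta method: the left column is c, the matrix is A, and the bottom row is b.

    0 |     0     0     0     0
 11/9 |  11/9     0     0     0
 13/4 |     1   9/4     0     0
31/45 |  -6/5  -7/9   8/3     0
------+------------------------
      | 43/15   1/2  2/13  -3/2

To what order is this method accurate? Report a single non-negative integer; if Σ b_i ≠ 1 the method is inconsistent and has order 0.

0

b = (43/15, 1/2, 2/13, -3/2)
c = (0, 11/9, 13/4, 31/45)
Ac = (0, 0, 11/4, 625/81)
Σ b_i: 43/15·1 + 1/2·1 + 2/13·1 + (-3/2)·1 = 394/195 ≠ 1 ⇒ order 0.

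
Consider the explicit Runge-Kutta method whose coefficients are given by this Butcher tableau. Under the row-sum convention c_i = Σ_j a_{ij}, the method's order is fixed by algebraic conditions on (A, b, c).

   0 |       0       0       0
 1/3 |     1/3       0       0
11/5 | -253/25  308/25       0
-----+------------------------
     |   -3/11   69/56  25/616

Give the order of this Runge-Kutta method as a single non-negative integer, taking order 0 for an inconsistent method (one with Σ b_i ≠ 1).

3

b = (-3/11, 69/56, 25/616)
c = (0, 1/3, 11/5)
Ac = (0, 0, 308/75)
Σ b_i: (-3/11)·1 + 69/56·1 + 25/616·1 = 1 ✓
b·c: 69/56·1/3 + 25/616·11/5 = 1/2 ✓
b·c²: 69/56·1/9 + 25/616·121/25 = 1/3 ✓
b·Ac: 25/616·308/75 = 1/6 ✓; 3 stages ⇒ order 3.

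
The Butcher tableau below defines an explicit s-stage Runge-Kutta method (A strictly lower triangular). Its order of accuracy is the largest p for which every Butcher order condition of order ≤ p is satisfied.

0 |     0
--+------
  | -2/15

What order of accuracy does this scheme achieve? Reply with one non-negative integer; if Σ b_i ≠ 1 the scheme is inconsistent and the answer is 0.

0

b = (-2/15)
c = (0)
Σ b_i: (-2/15)·1 = -2/15 ≠ 1 ⇒ order 0.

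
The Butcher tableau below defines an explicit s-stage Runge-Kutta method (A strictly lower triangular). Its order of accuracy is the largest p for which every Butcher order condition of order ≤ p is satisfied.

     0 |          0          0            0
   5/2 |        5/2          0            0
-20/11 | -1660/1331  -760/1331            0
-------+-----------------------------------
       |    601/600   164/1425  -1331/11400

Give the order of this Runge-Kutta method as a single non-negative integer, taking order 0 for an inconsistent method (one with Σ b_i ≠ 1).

3

b = (601/600, 164/1425, -1331/11400)
c = (0, 5/2, -20/11)
Ac = (0, 0, -1900/1331)
Σ b_i: 601/600·1 + 164/1425·1 + (-1331/11400)·1 = 1 ✓
b·c: 164/1425·5/2 + (-1331/11400)·(-20/11) = 1/2 ✓
b·c²: 164/1425·25/4 + (-1331/11400)·400/121 = 1/3 ✓
b·Ac: (-1331/11400)·(-1900/1331) = 1/6 ✓; 3 stages ⇒ order 3.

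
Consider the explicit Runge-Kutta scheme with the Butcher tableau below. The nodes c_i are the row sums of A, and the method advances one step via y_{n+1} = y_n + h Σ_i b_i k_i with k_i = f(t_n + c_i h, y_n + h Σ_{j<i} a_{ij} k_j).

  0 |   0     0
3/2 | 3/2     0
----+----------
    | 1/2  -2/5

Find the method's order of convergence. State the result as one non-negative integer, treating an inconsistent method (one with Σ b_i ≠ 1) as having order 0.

b = (1/2, -2/5)
c = (0, 3/2)
Σ b_i: 1/2·1 + (-2/5)·1 = 1/10 ≠ 1 ⇒ order 0.

0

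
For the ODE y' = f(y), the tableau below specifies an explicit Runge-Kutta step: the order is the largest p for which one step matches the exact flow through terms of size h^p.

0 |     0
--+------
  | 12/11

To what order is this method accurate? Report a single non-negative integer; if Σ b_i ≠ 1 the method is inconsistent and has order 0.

0

b = (12/11)
c = (0)
Σ b_i: 12/11·1 = 12/11 ≠ 1 ⇒ order 0.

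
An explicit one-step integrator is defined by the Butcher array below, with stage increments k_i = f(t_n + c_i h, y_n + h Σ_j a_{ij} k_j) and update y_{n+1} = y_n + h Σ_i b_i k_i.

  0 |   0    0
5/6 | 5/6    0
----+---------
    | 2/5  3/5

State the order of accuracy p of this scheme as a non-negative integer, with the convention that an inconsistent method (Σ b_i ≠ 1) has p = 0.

b = (2/5, 3/5)
c = (0, 5/6)
Σ b_i: 2/5·1 + 3/5·1 = 1 ✓
b·c: 3/5·5/6 = 1/2 ✓; 2 stages ⇒ order 2.

2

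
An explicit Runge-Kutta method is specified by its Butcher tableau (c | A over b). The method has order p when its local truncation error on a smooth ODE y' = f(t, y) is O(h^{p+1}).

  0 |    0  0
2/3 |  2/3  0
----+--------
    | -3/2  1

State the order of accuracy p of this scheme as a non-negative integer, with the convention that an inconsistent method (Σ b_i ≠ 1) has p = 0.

0

b = (-3/2, 1)
c = (0, 2/3)
Σ b_i: (-3/2)·1 + 1·1 = -1/2 ≠ 1 ⇒ order 0.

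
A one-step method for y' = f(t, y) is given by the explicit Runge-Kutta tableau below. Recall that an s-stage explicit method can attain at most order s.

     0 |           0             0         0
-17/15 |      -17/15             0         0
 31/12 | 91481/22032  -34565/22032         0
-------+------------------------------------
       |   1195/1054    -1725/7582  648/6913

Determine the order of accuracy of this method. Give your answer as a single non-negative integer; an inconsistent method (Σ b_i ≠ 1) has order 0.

3

b = (1195/1054, -1725/7582, 648/6913)
c = (0, -17/15, 31/12)
Ac = (0, 0, 6913/3888)
Σ b_i: 1195/1054·1 + (-1725/7582)·1 + 648/6913·1 = 1 ✓
b·c: (-1725/7582)·(-17/15) + 648/6913·31/12 = 1/2 ✓
b·c²: (-1725/7582)·289/225 + 648/6913·961/144 = 1/3 ✓
b·Ac: 648/6913·6913/3888 = 1/6 ✓; 3 stages ⇒ order 3.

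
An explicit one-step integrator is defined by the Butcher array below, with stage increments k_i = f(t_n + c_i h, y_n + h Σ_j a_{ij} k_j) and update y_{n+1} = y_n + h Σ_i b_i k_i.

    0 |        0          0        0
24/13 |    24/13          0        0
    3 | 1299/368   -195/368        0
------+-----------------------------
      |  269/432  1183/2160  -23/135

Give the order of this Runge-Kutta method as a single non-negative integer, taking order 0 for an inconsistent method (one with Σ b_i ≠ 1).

b = (269/432, 1183/2160, -23/135)
c = (0, 24/13, 3)
Ac = (0, 0, -45/46)
Σ b_i: 269/432·1 + 1183/2160·1 + (-23/135)·1 = 1 ✓
b·c: 1183/2160·24/13 + (-23/135)·3 = 1/2 ✓
b·c²: 1183/2160·576/169 + (-23/135)·9 = 1/3 ✓
b·Ac: (-23/135)·(-45/46) = 1/6 ✓; 3 stages ⇒ order 3.

3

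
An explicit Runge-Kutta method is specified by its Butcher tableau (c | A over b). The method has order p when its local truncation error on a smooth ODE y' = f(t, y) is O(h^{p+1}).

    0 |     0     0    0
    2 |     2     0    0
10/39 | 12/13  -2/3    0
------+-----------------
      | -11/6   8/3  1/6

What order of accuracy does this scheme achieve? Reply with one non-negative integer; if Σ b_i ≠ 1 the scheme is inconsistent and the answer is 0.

1

b = (-11/6, 8/3, 1/6)
c = (0, 2, 10/39)
Ac = (0, 0, -4/3)
Σ b_i: (-11/6)·1 + 8/3·1 + 1/6·1 = 1 ✓
b·c: 8/3·2 + 1/6·10/39 = 629/117 ≠ 1/2 ⇒ order 1.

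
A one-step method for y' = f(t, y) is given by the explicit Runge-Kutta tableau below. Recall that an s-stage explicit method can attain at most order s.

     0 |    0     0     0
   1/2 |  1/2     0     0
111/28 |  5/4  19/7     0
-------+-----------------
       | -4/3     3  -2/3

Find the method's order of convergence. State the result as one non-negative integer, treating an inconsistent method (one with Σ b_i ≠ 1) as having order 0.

b = (-4/3, 3, -2/3)
c = (0, 1/2, 111/28)
Ac = (0, 0, 19/14)
Σ b_i: (-4/3)·1 + 3·1 + (-2/3)·1 = 1 ✓
b·c: 3·1/2 + (-2/3)·111/28 = -8/7 ≠ 1/2 ⇒ order 1.

1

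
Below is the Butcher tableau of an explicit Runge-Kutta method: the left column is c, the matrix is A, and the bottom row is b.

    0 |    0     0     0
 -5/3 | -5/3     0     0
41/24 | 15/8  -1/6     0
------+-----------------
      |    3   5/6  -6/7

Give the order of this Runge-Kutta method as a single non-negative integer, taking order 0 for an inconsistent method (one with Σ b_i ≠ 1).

0

b = (3, 5/6, -6/7)
c = (0, -5/3, 41/24)
Ac = (0, 0, 5/18)
Σ b_i: 3·1 + 5/6·1 + (-6/7)·1 = 125/42 ≠ 1 ⇒ order 0.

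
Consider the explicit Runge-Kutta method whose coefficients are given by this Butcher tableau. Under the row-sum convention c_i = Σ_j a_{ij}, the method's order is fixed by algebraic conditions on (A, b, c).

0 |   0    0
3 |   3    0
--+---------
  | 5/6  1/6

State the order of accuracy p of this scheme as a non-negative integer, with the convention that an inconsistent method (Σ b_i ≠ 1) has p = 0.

2

b = (5/6, 1/6)
c = (0, 3)
Σ b_i: 5/6·1 + 1/6·1 = 1 ✓
b·c: 1/6·3 = 1/2 ✓; 2 stages ⇒ order 2.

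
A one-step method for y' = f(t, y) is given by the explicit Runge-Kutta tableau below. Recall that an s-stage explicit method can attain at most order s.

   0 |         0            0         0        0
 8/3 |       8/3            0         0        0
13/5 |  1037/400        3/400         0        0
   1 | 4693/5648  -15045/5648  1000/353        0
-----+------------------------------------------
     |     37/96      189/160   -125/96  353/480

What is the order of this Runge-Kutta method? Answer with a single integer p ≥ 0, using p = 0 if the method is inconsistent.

b = (37/96, 189/160, -125/96, 353/480)
c = (0, 8/3, 13/5, 1)
Ac = (0, 0, 1/50, 185/706)
Σ b_i: 37/96·1 + 189/160·1 + (-125/96)·1 + 353/480·1 = 1 ✓
b·c: 189/160·8/3 + (-125/96)·13/5 + 353/480·1 = 1/2 ✓
b·c²: 189/160·64/9 + (-125/96)·169/25 + 353/480·1 = 1/3 ✓
b·Ac: (-125/96)·1/50 + 353/480·185/706 = 1/6 ✓
b·c³: 189/160·512/27 + (-125/96)·2197/125 + 353/480·1 = 1/4 ✓
b·(c∘Ac): (-125/96)·13/250 + 353/480·185/706 = 1/8 ✓
b·Ac²: (-125/96)·4/75 + 353/480·220/1059 = 1/12 ✓
b·A²c: 353/480·20/353 = 1/24 ✓; 4 stages ⇒ order 4.

4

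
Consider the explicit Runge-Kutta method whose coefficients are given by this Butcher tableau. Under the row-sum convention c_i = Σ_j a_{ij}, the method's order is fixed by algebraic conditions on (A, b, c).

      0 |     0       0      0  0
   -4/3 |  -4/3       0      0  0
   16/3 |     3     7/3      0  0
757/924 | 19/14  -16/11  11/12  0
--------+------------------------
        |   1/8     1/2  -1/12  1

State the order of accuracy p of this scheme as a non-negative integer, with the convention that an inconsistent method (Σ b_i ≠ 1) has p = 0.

0

b = (1/8, 1/2, -1/12, 1)
c = (0, -4/3, 16/3, 757/924)
Ac = (0, 0, -28/9, 676/99)
Σ b_i: 1/8·1 + 1/2·1 + (-1/12)·1 + 1·1 = 37/24 ≠ 1 ⇒ order 0.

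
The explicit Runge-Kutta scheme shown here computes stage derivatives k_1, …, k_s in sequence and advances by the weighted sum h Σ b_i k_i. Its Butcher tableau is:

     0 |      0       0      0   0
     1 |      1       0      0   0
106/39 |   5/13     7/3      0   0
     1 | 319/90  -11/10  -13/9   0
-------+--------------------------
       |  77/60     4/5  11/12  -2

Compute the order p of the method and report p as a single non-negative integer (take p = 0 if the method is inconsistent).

b = (77/60, 4/5, 11/12, -2)
c = (0, 1, 106/39, 1)
Ac = (0, 0, 7/3, -1357/270)
Σ b_i: 77/60·1 + 4/5·1 + 11/12·1 + (-2)·1 = 1 ✓
b·c: 4/5·1 + 11/12·106/39 + (-2)·1 = 1511/1170 ≠ 1/2 ⇒ order 1.

1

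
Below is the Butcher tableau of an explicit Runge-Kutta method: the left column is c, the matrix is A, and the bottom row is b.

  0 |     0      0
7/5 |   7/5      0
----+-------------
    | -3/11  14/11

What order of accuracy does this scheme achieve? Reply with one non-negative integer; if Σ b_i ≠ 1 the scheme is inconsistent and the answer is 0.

1

b = (-3/11, 14/11)
c = (0, 7/5)
Σ b_i: (-3/11)·1 + 14/11·1 = 1 ✓
b·c: 14/11·7/5 = 98/55 ≠ 1/2 ⇒ order 1.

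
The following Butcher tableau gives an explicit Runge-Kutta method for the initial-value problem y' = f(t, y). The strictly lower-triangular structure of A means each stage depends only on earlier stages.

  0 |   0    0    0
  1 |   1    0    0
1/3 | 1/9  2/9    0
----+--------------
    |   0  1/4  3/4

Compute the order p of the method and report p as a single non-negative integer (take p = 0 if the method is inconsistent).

b = (0, 1/4, 3/4)
c = (0, 1, 1/3)
Ac = (0, 0, 2/9)
Σ b_i: 1/4·1 + 3/4·1 = 1 ✓
b·c: 1/4·1 + 3/4·1/3 = 1/2 ✓
b·c²: 1/4·1 + 3/4·1/9 = 1/3 ✓
b·Ac: 3/4·2/9 = 1/6 ✓; 3 stages ⇒ order 3.

3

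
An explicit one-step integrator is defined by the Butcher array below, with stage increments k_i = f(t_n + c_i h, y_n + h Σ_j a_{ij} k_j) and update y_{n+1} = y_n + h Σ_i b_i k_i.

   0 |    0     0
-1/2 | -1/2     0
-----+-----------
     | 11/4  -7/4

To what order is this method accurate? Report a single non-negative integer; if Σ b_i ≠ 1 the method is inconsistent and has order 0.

1

b = (11/4, -7/4)
c = (0, -1/2)
Σ b_i: 11/4·1 + (-7/4)·1 = 1 ✓
b·c: (-7/4)·(-1/2) = 7/8 ≠ 1/2 ⇒ order 1.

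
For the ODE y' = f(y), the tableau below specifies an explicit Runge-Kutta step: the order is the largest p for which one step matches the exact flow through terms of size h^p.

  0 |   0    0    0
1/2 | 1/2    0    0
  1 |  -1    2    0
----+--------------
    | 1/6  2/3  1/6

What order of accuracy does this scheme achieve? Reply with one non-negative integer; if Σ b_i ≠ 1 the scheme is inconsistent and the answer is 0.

b = (1/6, 2/3, 1/6)
c = (0, 1/2, 1)
Ac = (0, 0, 1)
Σ b_i: 1/6·1 + 2/3·1 + 1/6·1 = 1 ✓
b·c: 2/3·1/2 + 1/6·1 = 1/2 ✓
b·c²: 2/3·1/4 + 1/6·1 = 1/3 ✓
b·Ac: 1/6·1 = 1/6 ✓; 3 stages ⇒ order 3.

3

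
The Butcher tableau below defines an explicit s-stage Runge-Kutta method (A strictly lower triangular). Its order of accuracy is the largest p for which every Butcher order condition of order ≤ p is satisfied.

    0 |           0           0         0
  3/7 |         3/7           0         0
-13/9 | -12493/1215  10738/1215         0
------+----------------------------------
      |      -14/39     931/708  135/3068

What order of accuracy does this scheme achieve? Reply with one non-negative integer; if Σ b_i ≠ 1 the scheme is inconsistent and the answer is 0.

b = (-14/39, 931/708, 135/3068)
c = (0, 3/7, -13/9)
Ac = (0, 0, 1534/405)
Σ b_i: (-14/39)·1 + 931/708·1 + 135/3068·1 = 1 ✓
b·c: 931/708·3/7 + 135/3068·(-13/9) = 1/2 ✓
b·c²: 931/708·9/49 + 135/3068·169/81 = 1/3 ✓
b·Ac: 135/3068·1534/405 = 1/6 ✓; 3 stages ⇒ order 3.

3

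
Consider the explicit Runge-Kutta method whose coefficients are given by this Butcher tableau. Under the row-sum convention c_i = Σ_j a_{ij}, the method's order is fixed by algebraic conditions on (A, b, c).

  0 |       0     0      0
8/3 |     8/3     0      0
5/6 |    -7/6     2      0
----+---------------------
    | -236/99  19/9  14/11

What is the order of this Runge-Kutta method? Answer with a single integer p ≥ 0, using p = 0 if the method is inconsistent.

b = (-236/99, 19/9, 14/11)
c = (0, 8/3, 5/6)
Ac = (0, 0, 16/3)
Σ b_i: (-236/99)·1 + 19/9·1 + 14/11·1 = 1 ✓
b·c: 19/9·8/3 + 14/11·5/6 = 1987/297 ≠ 1/2 ⇒ order 1.

1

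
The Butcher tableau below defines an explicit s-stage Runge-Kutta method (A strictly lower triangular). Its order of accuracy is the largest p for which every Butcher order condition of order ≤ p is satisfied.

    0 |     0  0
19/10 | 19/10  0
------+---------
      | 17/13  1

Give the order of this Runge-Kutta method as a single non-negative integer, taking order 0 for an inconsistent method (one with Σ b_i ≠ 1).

b = (17/13, 1)
c = (0, 19/10)
Σ b_i: 17/13·1 + 1·1 = 30/13 ≠ 1 ⇒ order 0.

0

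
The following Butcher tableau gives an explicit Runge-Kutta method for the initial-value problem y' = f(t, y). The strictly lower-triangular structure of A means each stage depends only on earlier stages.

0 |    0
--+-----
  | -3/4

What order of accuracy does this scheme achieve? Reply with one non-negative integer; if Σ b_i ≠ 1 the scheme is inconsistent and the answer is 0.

b = (-3/4)
c = (0)
Σ b_i: (-3/4)·1 = -3/4 ≠ 1 ⇒ order 0.

0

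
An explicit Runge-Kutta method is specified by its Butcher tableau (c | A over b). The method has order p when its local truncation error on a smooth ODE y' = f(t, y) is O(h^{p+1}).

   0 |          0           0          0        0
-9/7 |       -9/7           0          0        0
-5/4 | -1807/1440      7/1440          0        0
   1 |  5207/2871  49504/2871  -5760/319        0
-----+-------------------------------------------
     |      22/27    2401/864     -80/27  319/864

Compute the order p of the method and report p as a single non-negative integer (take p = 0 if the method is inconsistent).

b = (22/27, 2401/864, -80/27, 319/864)
c = (0, -9/7, -5/4, 1)
Ac = (0, 0, -1/160, 128/319)
Σ b_i: 22/27·1 + 2401/864·1 + (-80/27)·1 + 319/864·1 = 1 ✓
b·c: 2401/864·(-9/7) + (-80/27)·(-5/4) + 319/864·1 = 1/2 ✓
b·c²: 2401/864·81/49 + (-80/27)·25/16 + 319/864·1 = 1/3 ✓
b·Ac: (-80/27)·(-1/160) + 319/864·128/319 = 1/6 ✓
b·c³: 2401/864·(-729/343) + (-80/27)·(-125/64) + 319/864·1 = 1/4 ✓
b·(c∘Ac): (-80/27)·1/128 + 319/864·128/319 = 1/8 ✓
b·Ac²: (-80/27)·9/1120 + 319/864·648/2233 = 1/12 ✓
b·A²c: 319/864·36/319 = 1/24 ✓; 4 stages ⇒ order 4.

4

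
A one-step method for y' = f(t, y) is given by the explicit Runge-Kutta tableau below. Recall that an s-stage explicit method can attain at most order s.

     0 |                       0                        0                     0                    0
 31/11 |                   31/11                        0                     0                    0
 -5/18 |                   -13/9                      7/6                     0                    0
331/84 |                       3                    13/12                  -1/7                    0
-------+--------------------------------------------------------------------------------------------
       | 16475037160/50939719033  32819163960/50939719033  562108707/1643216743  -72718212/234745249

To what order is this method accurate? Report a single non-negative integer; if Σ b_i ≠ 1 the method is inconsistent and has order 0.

3

b = (16475037160/50939719033, 32819163960/50939719033, 562108707/1643216743, -72718212/234745249)
c = (0, 31/11, -5/18, 331/84)
Ac = (0, 0, 217/66, 8573/2772)
Σ b_i: 16475037160/50939719033·1 + 32819163960/50939719033·1 + 562108707/1643216743·1 + (-72718212/234745249)·1 = 1 ✓
b·c: 32819163960/50939719033·31/11 + 562108707/1643216743·(-5/18) + (-72718212/234745249)·331/84 = 1/2 ✓
b·c²: 32819163960/50939719033·961/121 + 562108707/1643216743·25/324 + (-72718212/234745249)·109561/7056 = 1/3 ✓
b·Ac: 562108707/1643216743·217/66 + (-72718212/234745249)·8573/2772 = 1/6 ✓
b·c³: 32819163960/50939719033·29791/1331 + 562108707/1643216743·(-125/5832) + (-72718212/234745249)·36264691/592704 = -248185945046089/54659961739152 ≠ 1/4 ⇒ order 3.
b·(c∘Ac): 562108707/1643216743·(-1085/1188) + (-72718212/234745249)·2837663/232848 = -664960244456/162678457557 ≠ 1/8
b·Ac²: 562108707/1643216743·6727/726 + (-72718212/234745249)·589538/68607 = 70800622561/139438677906 ≠ 1/12
b·A²c: (-72718212/234745249)·(-31/66) = 375710762/2582197739 ≠ 1/24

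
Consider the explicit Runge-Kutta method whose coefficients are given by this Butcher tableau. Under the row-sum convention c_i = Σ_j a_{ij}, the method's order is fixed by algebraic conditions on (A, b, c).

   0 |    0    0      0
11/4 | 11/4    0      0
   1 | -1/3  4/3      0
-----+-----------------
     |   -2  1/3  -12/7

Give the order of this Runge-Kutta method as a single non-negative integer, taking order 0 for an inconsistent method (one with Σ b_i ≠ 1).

0

b = (-2, 1/3, -12/7)
c = (0, 11/4, 1)
Ac = (0, 0, 11/3)
Σ b_i: (-2)·1 + 1/3·1 + (-12/7)·1 = -71/21 ≠ 1 ⇒ order 0.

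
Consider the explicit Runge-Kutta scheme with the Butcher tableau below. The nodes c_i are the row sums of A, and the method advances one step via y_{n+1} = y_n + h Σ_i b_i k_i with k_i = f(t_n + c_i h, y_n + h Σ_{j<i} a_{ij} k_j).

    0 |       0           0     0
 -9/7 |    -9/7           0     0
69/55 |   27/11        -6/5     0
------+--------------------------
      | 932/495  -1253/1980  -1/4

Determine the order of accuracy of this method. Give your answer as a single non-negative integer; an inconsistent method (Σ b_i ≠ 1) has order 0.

b = (932/495, -1253/1980, -1/4)
c = (0, -9/7, 69/55)
Ac = (0, 0, 54/35)
Σ b_i: 932/495·1 + (-1253/1980)·1 + (-1/4)·1 = 1 ✓
b·c: (-1253/1980)·(-9/7) + (-1/4)·69/55 = 1/2 ✓
b·c²: (-1253/1980)·81/49 + (-1/4)·4761/3025 = -30483/21175 ≠ 1/3 ⇒ order 2.
b·Ac: (-1/4)·54/35 = -27/70 ≠ 1/6

2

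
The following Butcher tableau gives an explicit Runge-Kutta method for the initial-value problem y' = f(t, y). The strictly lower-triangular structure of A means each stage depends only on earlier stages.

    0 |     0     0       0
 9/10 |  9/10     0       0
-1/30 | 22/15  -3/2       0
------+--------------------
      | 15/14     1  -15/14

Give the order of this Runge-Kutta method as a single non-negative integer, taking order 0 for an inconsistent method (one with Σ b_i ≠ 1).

1

b = (15/14, 1, -15/14)
c = (0, 9/10, -1/30)
Ac = (0, 0, -27/20)
Σ b_i: 15/14·1 + 1·1 + (-15/14)·1 = 1 ✓
b·c: 1·9/10 + (-15/14)·(-1/30) = 131/140 ≠ 1/2 ⇒ order 1.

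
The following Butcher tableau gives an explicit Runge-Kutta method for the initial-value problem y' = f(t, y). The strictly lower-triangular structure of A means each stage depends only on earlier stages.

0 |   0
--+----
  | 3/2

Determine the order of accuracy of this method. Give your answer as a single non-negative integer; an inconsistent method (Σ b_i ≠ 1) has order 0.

0

b = (3/2)
c = (0)
Σ b_i: 3/2·1 = 3/2 ≠ 1 ⇒ order 0.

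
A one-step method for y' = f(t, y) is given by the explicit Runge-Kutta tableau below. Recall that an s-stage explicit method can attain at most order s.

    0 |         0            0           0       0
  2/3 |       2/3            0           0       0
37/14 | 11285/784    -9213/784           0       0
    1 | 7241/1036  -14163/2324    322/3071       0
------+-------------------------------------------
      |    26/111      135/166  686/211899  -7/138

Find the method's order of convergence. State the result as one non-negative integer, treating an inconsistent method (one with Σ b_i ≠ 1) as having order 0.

b = (26/111, 135/166, 686/211899, -7/138)
c = (0, 2/3, 37/14, 1)
Ac = (0, 0, -3071/392, -53/14)
Σ b_i: 26/111·1 + 135/166·1 + 686/211899·1 + (-7/138)·1 = 1 ✓
b·c: 135/166·2/3 + 686/211899·37/14 + (-7/138)·1 = 1/2 ✓
b·c²: 135/166·4/9 + 686/211899·1369/196 + (-7/138)·1 = 1/3 ✓
b·Ac: 686/211899·(-3071/392) + (-7/138)·(-53/14) = 1/6 ✓
b·c³: 135/166·8/27 + 686/211899·50653/2744 + (-7/138)·1 = 1/4 ✓
b·(c∘Ac): 686/211899·(-113627/5488) + (-7/138)·(-53/14) = 1/8 ✓
b·Ac²: 686/211899·(-3071/588) + (-7/138)·(-83/42) = 1/12 ✓
b·A²c: (-7/138)·(-23/28) = 1/24 ✓; 4 stages ⇒ order 4.

4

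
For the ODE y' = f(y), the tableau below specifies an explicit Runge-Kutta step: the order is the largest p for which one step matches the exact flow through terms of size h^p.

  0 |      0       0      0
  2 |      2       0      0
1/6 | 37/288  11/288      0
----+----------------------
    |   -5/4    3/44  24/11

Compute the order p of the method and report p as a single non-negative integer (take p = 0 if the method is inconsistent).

b = (-5/4, 3/44, 24/11)
c = (0, 2, 1/6)
Ac = (0, 0, 11/144)
Σ b_i: (-5/4)·1 + 3/44·1 + 24/11·1 = 1 ✓
b·c: 3/44·2 + 24/11·1/6 = 1/2 ✓
b·c²: 3/44·4 + 24/11·1/36 = 1/3 ✓
b·Ac: 24/11·11/144 = 1/6 ✓; 3 stages ⇒ order 3.

3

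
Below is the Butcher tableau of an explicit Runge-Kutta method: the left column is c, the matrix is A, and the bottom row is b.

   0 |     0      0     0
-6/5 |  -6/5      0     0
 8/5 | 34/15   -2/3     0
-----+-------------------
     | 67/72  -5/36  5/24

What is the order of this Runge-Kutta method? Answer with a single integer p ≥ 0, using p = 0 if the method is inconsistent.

3

b = (67/72, -5/36, 5/24)
c = (0, -6/5, 8/5)
Ac = (0, 0, 4/5)
Σ b_i: 67/72·1 + (-5/36)·1 + 5/24·1 = 1 ✓
b·c: (-5/36)·(-6/5) + 5/24·8/5 = 1/2 ✓
b·c²: (-5/36)·36/25 + 5/24·64/25 = 1/3 ✓
b·Ac: 5/24·4/5 = 1/6 ✓; 3 stages ⇒ order 3.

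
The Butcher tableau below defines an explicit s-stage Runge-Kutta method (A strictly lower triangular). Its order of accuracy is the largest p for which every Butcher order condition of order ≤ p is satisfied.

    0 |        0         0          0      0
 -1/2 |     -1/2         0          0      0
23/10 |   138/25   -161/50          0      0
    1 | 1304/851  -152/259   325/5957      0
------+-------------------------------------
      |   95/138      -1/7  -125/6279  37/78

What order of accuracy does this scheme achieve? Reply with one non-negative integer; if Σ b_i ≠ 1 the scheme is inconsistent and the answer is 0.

b = (95/138, -1/7, -125/6279, 37/78)
c = (0, -1/2, 23/10, 1)
Ac = (0, 0, 161/100, 31/74)
Σ b_i: 95/138·1 + (-1/7)·1 + (-125/6279)·1 + 37/78·1 = 1 ✓
b·c: (-1/7)·(-1/2) + (-125/6279)·23/10 + 37/78·1 = 1/2 ✓
b·c²: (-1/7)·1/4 + (-125/6279)·529/100 + 37/78·1 = 1/3 ✓
b·Ac: (-125/6279)·161/100 + 37/78·31/74 = 1/6 ✓
b·c³: (-1/7)·(-1/8) + (-125/6279)·12167/1000 + 37/78·1 = 1/4 ✓
b·(c∘Ac): (-125/6279)·3703/1000 + 37/78·31/74 = 1/8 ✓
b·Ac²: (-125/6279)·(-161/200) + 37/78·21/148 = 1/12 ✓
b·A²c: 37/78·13/148 = 1/24 ✓; 4 stages ⇒ order 4.

4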